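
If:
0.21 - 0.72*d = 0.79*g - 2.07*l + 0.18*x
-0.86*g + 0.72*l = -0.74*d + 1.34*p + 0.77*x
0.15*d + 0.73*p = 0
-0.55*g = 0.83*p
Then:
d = 0.652389132182502*x + 0.0673640898627291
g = 0.202297501760203*x + 0.0208887401940468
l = 0.391079807517856*x - 0.0700462563021923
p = -0.134052561407363*x - 0.0138419362731635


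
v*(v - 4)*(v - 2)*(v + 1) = v^4 - 5*v^3 + 2*v^2 + 8*v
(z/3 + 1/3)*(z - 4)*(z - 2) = z^3/3 - 5*z^2/3 + 2*z/3 + 8/3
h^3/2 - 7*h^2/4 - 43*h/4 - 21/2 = (h/2 + 1)*(h - 7)*(h + 3/2)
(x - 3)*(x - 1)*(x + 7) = x^3 + 3*x^2 - 25*x + 21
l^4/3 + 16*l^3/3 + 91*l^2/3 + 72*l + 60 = (l/3 + 1)*(l + 2)*(l + 5)*(l + 6)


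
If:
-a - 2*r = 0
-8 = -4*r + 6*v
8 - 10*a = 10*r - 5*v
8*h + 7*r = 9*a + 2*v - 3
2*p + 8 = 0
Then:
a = 1/5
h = -33/80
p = -4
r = -1/10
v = -7/5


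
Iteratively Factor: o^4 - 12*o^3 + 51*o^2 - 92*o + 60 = (o - 2)*(o^3 - 10*o^2 + 31*o - 30) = (o - 5)*(o - 2)*(o^2 - 5*o + 6) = (o - 5)*(o - 3)*(o - 2)*(o - 2)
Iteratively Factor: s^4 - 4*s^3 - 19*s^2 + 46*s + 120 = (s - 5)*(s^3 + s^2 - 14*s - 24) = (s - 5)*(s + 2)*(s^2 - s - 12) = (s - 5)*(s - 4)*(s + 2)*(s + 3)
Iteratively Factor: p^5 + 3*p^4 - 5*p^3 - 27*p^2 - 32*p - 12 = (p - 3)*(p^4 + 6*p^3 + 13*p^2 + 12*p + 4) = (p - 3)*(p + 2)*(p^3 + 4*p^2 + 5*p + 2) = (p - 3)*(p + 2)^2*(p^2 + 2*p + 1) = (p - 3)*(p + 1)*(p + 2)^2*(p + 1)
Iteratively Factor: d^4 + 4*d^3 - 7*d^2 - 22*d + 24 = (d + 4)*(d^3 - 7*d + 6) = (d + 3)*(d + 4)*(d^2 - 3*d + 2) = (d - 2)*(d + 3)*(d + 4)*(d - 1)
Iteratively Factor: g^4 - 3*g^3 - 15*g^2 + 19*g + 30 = (g + 3)*(g^3 - 6*g^2 + 3*g + 10) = (g + 1)*(g + 3)*(g^2 - 7*g + 10) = (g - 2)*(g + 1)*(g + 3)*(g - 5)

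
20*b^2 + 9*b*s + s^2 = (4*b + s)*(5*b + s)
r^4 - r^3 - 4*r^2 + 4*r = r*(r - 2)*(r - 1)*(r + 2)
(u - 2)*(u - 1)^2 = u^3 - 4*u^2 + 5*u - 2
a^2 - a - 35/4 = (a - 7/2)*(a + 5/2)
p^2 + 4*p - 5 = (p - 1)*(p + 5)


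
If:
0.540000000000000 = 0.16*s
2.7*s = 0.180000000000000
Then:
No Solution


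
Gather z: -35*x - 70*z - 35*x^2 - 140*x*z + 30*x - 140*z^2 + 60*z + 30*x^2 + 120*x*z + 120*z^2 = -5*x^2 - 5*x - 20*z^2 + z*(-20*x - 10)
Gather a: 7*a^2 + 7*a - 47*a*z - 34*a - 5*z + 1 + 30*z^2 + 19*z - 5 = 7*a^2 + a*(-47*z - 27) + 30*z^2 + 14*z - 4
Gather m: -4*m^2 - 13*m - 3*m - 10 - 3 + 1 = -4*m^2 - 16*m - 12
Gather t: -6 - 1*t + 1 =-t - 5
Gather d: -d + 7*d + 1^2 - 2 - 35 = 6*d - 36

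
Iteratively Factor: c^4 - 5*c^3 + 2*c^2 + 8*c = (c - 2)*(c^3 - 3*c^2 - 4*c) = (c - 2)*(c + 1)*(c^2 - 4*c) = c*(c - 2)*(c + 1)*(c - 4)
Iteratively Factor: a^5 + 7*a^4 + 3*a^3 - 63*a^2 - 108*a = (a + 3)*(a^4 + 4*a^3 - 9*a^2 - 36*a) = a*(a + 3)*(a^3 + 4*a^2 - 9*a - 36) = a*(a - 3)*(a + 3)*(a^2 + 7*a + 12) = a*(a - 3)*(a + 3)*(a + 4)*(a + 3)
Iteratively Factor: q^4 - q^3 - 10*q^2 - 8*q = (q + 2)*(q^3 - 3*q^2 - 4*q) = (q - 4)*(q + 2)*(q^2 + q) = (q - 4)*(q + 1)*(q + 2)*(q)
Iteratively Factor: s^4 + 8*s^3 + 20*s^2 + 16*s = (s + 4)*(s^3 + 4*s^2 + 4*s) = (s + 2)*(s + 4)*(s^2 + 2*s) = (s + 2)^2*(s + 4)*(s)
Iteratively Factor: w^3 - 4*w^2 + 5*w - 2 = (w - 1)*(w^2 - 3*w + 2) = (w - 1)^2*(w - 2)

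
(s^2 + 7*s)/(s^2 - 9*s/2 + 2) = 2*s*(s + 7)/(2*s^2 - 9*s + 4)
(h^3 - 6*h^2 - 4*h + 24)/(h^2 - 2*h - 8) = (h^2 - 8*h + 12)/(h - 4)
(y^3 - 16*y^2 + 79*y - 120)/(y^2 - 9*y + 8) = (y^2 - 8*y + 15)/(y - 1)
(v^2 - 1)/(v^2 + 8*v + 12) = (v^2 - 1)/(v^2 + 8*v + 12)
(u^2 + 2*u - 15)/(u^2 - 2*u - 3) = (u + 5)/(u + 1)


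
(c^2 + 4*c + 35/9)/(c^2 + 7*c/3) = (c + 5/3)/c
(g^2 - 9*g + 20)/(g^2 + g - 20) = (g - 5)/(g + 5)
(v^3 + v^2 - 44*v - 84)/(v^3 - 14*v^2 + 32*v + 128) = (v^2 - v - 42)/(v^2 - 16*v + 64)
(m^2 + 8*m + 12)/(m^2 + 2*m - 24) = (m + 2)/(m - 4)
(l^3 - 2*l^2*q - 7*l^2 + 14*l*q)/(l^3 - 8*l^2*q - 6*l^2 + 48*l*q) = (l^2 - 2*l*q - 7*l + 14*q)/(l^2 - 8*l*q - 6*l + 48*q)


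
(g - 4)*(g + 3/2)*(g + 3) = g^3 + g^2/2 - 27*g/2 - 18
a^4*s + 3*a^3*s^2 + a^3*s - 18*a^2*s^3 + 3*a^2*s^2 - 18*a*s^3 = a*(a - 3*s)*(a + 6*s)*(a*s + s)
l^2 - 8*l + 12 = (l - 6)*(l - 2)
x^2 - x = x*(x - 1)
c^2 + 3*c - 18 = (c - 3)*(c + 6)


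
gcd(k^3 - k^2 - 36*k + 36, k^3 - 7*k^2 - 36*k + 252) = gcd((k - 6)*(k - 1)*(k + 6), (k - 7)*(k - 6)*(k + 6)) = k^2 - 36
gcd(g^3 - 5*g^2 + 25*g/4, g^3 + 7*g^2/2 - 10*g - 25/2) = g - 5/2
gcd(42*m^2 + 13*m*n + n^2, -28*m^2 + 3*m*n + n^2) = 7*m + n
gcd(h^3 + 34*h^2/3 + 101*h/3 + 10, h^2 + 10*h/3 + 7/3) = 1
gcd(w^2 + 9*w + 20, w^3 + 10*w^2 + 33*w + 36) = w + 4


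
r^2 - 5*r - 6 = (r - 6)*(r + 1)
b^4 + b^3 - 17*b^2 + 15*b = b*(b - 3)*(b - 1)*(b + 5)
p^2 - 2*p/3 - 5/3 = (p - 5/3)*(p + 1)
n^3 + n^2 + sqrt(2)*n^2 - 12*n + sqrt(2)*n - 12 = (n + 1)*(n - 2*sqrt(2))*(n + 3*sqrt(2))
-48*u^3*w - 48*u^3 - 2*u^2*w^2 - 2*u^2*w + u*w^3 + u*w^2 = (-8*u + w)*(6*u + w)*(u*w + u)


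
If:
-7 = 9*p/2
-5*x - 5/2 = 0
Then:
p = -14/9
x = -1/2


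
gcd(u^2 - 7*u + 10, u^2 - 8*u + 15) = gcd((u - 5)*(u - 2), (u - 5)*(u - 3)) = u - 5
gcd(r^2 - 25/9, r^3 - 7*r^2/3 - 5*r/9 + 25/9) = r - 5/3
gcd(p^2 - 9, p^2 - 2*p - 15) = p + 3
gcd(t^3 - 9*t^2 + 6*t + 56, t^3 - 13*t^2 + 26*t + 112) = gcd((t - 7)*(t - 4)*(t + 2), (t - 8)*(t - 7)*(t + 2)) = t^2 - 5*t - 14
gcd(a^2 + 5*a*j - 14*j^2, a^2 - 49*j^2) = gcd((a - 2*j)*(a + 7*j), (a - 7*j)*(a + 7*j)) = a + 7*j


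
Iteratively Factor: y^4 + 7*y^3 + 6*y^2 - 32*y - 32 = (y - 2)*(y^3 + 9*y^2 + 24*y + 16) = (y - 2)*(y + 4)*(y^2 + 5*y + 4) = (y - 2)*(y + 4)^2*(y + 1)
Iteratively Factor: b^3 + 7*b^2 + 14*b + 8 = (b + 1)*(b^2 + 6*b + 8) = (b + 1)*(b + 2)*(b + 4)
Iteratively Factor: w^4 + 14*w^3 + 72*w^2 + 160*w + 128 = (w + 2)*(w^3 + 12*w^2 + 48*w + 64) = (w + 2)*(w + 4)*(w^2 + 8*w + 16) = (w + 2)*(w + 4)^2*(w + 4)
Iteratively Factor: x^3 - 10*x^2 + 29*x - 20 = (x - 1)*(x^2 - 9*x + 20) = (x - 5)*(x - 1)*(x - 4)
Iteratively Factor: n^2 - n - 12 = (n + 3)*(n - 4)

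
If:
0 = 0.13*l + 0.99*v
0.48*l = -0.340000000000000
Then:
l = -0.71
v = 0.09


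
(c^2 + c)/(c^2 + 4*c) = (c + 1)/(c + 4)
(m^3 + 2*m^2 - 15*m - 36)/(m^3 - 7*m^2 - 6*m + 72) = (m + 3)/(m - 6)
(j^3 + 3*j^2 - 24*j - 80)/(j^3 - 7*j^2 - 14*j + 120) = (j + 4)/(j - 6)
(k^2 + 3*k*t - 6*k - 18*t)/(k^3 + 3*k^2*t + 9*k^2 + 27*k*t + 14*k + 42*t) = (k - 6)/(k^2 + 9*k + 14)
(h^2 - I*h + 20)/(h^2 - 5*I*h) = (h + 4*I)/h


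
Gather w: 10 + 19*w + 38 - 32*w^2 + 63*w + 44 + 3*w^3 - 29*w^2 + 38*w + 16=3*w^3 - 61*w^2 + 120*w + 108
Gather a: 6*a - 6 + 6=6*a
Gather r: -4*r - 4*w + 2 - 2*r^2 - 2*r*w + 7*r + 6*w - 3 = -2*r^2 + r*(3 - 2*w) + 2*w - 1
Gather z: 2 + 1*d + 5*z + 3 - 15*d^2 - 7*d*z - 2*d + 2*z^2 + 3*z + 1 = -15*d^2 - d + 2*z^2 + z*(8 - 7*d) + 6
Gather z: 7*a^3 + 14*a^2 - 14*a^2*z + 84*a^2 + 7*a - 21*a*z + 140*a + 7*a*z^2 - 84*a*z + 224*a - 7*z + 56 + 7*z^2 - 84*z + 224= 7*a^3 + 98*a^2 + 371*a + z^2*(7*a + 7) + z*(-14*a^2 - 105*a - 91) + 280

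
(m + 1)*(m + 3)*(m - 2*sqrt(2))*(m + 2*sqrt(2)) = m^4 + 4*m^3 - 5*m^2 - 32*m - 24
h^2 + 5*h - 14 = (h - 2)*(h + 7)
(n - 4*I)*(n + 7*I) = n^2 + 3*I*n + 28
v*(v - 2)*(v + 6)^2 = v^4 + 10*v^3 + 12*v^2 - 72*v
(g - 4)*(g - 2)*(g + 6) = g^3 - 28*g + 48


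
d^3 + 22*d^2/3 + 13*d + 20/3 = (d + 1)*(d + 4/3)*(d + 5)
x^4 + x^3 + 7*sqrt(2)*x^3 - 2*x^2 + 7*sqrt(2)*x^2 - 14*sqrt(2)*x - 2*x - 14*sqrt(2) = (x + 1)*(x - sqrt(2))*(x + sqrt(2))*(x + 7*sqrt(2))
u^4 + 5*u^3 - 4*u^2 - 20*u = u*(u - 2)*(u + 2)*(u + 5)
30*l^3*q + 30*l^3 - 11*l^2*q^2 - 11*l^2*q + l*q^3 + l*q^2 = (-6*l + q)*(-5*l + q)*(l*q + l)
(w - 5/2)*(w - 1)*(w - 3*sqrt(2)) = w^3 - 3*sqrt(2)*w^2 - 7*w^2/2 + 5*w/2 + 21*sqrt(2)*w/2 - 15*sqrt(2)/2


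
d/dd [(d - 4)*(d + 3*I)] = 2*d - 4 + 3*I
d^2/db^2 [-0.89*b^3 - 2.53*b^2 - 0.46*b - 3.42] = -5.34*b - 5.06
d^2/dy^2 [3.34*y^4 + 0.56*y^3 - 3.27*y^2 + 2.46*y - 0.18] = 40.08*y^2 + 3.36*y - 6.54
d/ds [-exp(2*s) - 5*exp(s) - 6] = (-2*exp(s) - 5)*exp(s)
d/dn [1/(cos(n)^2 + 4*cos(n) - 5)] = 2*(cos(n) + 2)*sin(n)/(cos(n)^2 + 4*cos(n) - 5)^2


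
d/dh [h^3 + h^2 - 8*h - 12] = 3*h^2 + 2*h - 8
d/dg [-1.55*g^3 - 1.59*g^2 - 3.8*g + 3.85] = -4.65*g^2 - 3.18*g - 3.8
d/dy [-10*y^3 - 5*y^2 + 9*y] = -30*y^2 - 10*y + 9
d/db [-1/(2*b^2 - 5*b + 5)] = (4*b - 5)/(2*b^2 - 5*b + 5)^2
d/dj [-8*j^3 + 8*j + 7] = 8 - 24*j^2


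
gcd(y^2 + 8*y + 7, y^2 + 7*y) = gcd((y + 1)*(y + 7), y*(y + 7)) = y + 7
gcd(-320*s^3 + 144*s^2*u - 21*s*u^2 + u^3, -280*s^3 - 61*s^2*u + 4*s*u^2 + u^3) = 8*s - u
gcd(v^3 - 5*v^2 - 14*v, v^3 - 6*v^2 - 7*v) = v^2 - 7*v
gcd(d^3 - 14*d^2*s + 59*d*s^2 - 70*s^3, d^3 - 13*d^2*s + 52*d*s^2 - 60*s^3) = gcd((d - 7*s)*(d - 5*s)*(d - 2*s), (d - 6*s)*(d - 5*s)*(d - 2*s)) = d^2 - 7*d*s + 10*s^2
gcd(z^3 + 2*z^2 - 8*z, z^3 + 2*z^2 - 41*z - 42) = 1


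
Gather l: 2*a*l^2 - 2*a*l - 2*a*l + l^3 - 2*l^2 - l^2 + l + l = l^3 + l^2*(2*a - 3) + l*(2 - 4*a)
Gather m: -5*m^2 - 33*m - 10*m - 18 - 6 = -5*m^2 - 43*m - 24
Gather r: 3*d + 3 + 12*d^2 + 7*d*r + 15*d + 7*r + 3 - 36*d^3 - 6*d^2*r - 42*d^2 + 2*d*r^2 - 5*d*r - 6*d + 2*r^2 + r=-36*d^3 - 30*d^2 + 12*d + r^2*(2*d + 2) + r*(-6*d^2 + 2*d + 8) + 6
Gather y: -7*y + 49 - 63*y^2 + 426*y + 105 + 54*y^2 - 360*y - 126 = -9*y^2 + 59*y + 28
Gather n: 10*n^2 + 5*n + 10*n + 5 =10*n^2 + 15*n + 5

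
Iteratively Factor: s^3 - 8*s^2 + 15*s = (s - 3)*(s^2 - 5*s) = (s - 5)*(s - 3)*(s)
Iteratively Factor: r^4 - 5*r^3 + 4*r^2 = (r - 4)*(r^3 - r^2) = r*(r - 4)*(r^2 - r) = r*(r - 4)*(r - 1)*(r)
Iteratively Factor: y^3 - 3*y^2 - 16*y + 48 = (y - 3)*(y^2 - 16) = (y - 4)*(y - 3)*(y + 4)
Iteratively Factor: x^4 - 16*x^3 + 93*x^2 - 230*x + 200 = (x - 5)*(x^3 - 11*x^2 + 38*x - 40) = (x - 5)*(x - 4)*(x^2 - 7*x + 10) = (x - 5)*(x - 4)*(x - 2)*(x - 5)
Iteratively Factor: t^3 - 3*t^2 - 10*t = (t - 5)*(t^2 + 2*t) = (t - 5)*(t + 2)*(t)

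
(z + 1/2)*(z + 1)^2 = z^3 + 5*z^2/2 + 2*z + 1/2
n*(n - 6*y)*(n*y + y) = n^3*y - 6*n^2*y^2 + n^2*y - 6*n*y^2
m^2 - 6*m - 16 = (m - 8)*(m + 2)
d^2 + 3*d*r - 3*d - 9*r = (d - 3)*(d + 3*r)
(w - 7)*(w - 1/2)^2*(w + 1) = w^4 - 7*w^3 - 3*w^2/4 + 11*w/2 - 7/4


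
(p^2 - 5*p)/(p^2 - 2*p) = (p - 5)/(p - 2)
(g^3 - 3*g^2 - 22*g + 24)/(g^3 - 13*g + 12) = (g - 6)/(g - 3)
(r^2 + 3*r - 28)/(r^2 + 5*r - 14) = (r - 4)/(r - 2)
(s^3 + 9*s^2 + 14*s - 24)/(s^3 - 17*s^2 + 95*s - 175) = (s^3 + 9*s^2 + 14*s - 24)/(s^3 - 17*s^2 + 95*s - 175)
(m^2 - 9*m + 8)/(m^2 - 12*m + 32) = (m - 1)/(m - 4)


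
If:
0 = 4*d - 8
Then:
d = 2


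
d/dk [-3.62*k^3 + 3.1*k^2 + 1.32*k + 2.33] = -10.86*k^2 + 6.2*k + 1.32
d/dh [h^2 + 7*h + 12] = 2*h + 7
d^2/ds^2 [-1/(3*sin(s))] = (sin(s)^2 - 2)/(3*sin(s)^3)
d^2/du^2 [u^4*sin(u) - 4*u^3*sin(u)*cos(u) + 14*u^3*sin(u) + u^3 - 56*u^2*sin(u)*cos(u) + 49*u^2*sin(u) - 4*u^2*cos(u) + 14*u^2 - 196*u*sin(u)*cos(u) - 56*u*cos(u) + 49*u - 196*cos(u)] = -u^4*sin(u) - 14*u^3*sin(u) + 8*u^3*sin(2*u) + 8*u^3*cos(u) - 37*u^2*sin(u) + 112*u^2*sin(2*u) + 88*u^2*cos(u) - 24*u^2*cos(2*u) + 100*u*sin(u) + 380*u*sin(2*u) + 252*u*cos(u) - 224*u*cos(2*u) + 6*u + 210*sin(u) - 56*sin(2*u) + 188*cos(u) - 392*cos(2*u) + 28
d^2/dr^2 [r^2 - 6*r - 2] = 2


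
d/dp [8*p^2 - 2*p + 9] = 16*p - 2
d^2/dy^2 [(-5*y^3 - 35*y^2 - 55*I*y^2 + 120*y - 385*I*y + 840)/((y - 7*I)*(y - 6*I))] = (y^3*(2940 - 1680*I) + y^2*(-3780 - 30240*I) + y*(-22680 - 162540*I) - 757260 - 325080*I)/(y^6 - 39*I*y^5 - 633*y^4 + 5473*I*y^3 + 26586*y^2 - 68796*I*y - 74088)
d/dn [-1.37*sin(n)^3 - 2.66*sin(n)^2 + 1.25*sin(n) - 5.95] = (-4.11*sin(n)^2 - 5.32*sin(n) + 1.25)*cos(n)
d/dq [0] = 0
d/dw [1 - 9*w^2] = -18*w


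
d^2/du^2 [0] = 0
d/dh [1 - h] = -1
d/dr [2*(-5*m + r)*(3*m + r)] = -4*m + 4*r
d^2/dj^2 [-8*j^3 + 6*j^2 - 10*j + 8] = 12 - 48*j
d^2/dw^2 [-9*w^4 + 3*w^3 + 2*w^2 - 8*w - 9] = -108*w^2 + 18*w + 4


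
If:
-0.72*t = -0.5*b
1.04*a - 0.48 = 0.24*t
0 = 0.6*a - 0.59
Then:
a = 0.98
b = 3.26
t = 2.26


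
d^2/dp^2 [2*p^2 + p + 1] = 4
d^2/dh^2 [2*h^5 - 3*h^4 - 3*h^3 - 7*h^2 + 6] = 40*h^3 - 36*h^2 - 18*h - 14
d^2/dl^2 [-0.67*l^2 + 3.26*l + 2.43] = -1.34000000000000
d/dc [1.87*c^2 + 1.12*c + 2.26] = 3.74*c + 1.12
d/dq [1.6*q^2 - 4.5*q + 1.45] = 3.2*q - 4.5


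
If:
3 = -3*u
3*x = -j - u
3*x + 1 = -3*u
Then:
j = -1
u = -1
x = 2/3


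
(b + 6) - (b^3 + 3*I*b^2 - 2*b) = -b^3 - 3*I*b^2 + 3*b + 6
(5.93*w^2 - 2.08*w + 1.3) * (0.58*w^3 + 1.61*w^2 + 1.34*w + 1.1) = 3.4394*w^5 + 8.3409*w^4 + 5.3514*w^3 + 5.8288*w^2 - 0.546*w + 1.43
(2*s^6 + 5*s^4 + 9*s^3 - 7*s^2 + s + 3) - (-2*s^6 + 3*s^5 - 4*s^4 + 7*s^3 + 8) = 4*s^6 - 3*s^5 + 9*s^4 + 2*s^3 - 7*s^2 + s - 5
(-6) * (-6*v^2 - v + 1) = 36*v^2 + 6*v - 6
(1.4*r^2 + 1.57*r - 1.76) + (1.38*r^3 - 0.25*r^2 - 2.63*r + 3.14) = 1.38*r^3 + 1.15*r^2 - 1.06*r + 1.38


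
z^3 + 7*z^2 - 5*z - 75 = (z - 3)*(z + 5)^2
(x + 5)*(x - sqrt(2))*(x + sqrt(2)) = x^3 + 5*x^2 - 2*x - 10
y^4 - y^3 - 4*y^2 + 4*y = y*(y - 2)*(y - 1)*(y + 2)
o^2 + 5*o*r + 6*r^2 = (o + 2*r)*(o + 3*r)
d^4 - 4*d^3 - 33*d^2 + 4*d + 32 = (d - 8)*(d - 1)*(d + 1)*(d + 4)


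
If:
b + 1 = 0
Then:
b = -1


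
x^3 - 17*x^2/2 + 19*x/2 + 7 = (x - 7)*(x - 2)*(x + 1/2)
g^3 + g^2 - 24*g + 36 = (g - 3)*(g - 2)*(g + 6)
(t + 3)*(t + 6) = t^2 + 9*t + 18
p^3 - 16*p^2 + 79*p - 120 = (p - 8)*(p - 5)*(p - 3)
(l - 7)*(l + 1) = l^2 - 6*l - 7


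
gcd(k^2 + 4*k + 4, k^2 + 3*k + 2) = k + 2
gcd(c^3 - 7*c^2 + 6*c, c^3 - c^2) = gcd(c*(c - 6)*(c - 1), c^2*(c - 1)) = c^2 - c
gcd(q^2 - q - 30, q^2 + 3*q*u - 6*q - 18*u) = q - 6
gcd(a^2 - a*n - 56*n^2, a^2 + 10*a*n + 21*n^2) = a + 7*n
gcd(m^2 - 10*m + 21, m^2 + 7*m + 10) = 1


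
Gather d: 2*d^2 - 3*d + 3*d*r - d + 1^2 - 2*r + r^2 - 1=2*d^2 + d*(3*r - 4) + r^2 - 2*r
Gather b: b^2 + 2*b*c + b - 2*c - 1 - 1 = b^2 + b*(2*c + 1) - 2*c - 2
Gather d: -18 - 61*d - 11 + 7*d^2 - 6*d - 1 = 7*d^2 - 67*d - 30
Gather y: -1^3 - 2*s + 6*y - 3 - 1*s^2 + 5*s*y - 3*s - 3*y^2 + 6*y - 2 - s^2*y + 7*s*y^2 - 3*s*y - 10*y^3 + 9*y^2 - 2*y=-s^2 - 5*s - 10*y^3 + y^2*(7*s + 6) + y*(-s^2 + 2*s + 10) - 6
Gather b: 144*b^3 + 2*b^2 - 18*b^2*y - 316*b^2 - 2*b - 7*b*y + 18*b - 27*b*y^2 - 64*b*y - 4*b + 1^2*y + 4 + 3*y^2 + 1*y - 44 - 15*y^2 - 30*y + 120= 144*b^3 + b^2*(-18*y - 314) + b*(-27*y^2 - 71*y + 12) - 12*y^2 - 28*y + 80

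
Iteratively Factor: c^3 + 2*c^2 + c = (c + 1)*(c^2 + c) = (c + 1)^2*(c)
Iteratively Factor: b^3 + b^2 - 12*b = (b)*(b^2 + b - 12) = b*(b + 4)*(b - 3)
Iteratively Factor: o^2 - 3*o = (o - 3)*(o)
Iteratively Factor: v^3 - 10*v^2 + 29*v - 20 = (v - 4)*(v^2 - 6*v + 5) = (v - 5)*(v - 4)*(v - 1)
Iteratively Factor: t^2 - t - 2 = (t + 1)*(t - 2)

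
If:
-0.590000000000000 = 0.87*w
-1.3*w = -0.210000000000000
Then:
No Solution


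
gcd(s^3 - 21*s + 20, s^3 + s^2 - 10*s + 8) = s - 1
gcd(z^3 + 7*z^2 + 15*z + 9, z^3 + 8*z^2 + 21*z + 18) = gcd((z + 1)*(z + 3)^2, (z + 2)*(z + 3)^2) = z^2 + 6*z + 9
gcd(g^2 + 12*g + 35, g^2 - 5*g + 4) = 1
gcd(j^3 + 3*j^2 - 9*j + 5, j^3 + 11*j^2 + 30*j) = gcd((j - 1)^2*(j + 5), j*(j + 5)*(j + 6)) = j + 5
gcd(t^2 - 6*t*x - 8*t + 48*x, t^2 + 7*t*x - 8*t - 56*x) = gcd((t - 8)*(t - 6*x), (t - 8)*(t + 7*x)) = t - 8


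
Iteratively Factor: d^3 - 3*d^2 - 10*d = (d)*(d^2 - 3*d - 10) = d*(d - 5)*(d + 2)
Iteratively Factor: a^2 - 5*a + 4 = (a - 4)*(a - 1)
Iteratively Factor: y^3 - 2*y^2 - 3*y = (y + 1)*(y^2 - 3*y) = (y - 3)*(y + 1)*(y)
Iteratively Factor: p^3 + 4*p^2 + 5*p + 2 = (p + 2)*(p^2 + 2*p + 1) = (p + 1)*(p + 2)*(p + 1)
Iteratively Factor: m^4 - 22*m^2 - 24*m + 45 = (m - 5)*(m^3 + 5*m^2 + 3*m - 9) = (m - 5)*(m + 3)*(m^2 + 2*m - 3) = (m - 5)*(m - 1)*(m + 3)*(m + 3)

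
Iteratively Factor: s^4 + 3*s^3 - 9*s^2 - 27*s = (s + 3)*(s^3 - 9*s) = s*(s + 3)*(s^2 - 9) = s*(s - 3)*(s + 3)*(s + 3)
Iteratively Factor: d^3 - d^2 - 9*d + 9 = (d - 3)*(d^2 + 2*d - 3) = (d - 3)*(d + 3)*(d - 1)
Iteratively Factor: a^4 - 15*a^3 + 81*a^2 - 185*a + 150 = (a - 3)*(a^3 - 12*a^2 + 45*a - 50) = (a - 5)*(a - 3)*(a^2 - 7*a + 10) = (a - 5)*(a - 3)*(a - 2)*(a - 5)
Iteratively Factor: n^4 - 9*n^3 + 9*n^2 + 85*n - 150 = (n + 3)*(n^3 - 12*n^2 + 45*n - 50) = (n - 5)*(n + 3)*(n^2 - 7*n + 10) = (n - 5)^2*(n + 3)*(n - 2)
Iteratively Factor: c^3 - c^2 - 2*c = (c + 1)*(c^2 - 2*c) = c*(c + 1)*(c - 2)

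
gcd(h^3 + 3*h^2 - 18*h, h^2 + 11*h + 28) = 1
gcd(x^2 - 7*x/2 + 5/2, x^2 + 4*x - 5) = x - 1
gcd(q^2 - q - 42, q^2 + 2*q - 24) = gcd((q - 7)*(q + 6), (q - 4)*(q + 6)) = q + 6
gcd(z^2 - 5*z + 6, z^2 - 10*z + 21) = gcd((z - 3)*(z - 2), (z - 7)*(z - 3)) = z - 3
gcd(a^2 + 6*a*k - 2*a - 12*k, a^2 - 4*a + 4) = a - 2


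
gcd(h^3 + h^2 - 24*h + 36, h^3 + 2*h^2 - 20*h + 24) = h^2 + 4*h - 12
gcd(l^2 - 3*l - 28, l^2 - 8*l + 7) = l - 7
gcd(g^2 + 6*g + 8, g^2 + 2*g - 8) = g + 4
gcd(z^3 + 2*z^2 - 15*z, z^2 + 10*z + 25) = z + 5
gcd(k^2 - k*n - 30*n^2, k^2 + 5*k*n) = k + 5*n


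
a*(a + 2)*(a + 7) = a^3 + 9*a^2 + 14*a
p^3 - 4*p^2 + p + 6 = (p - 3)*(p - 2)*(p + 1)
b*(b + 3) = b^2 + 3*b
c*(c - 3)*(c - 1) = c^3 - 4*c^2 + 3*c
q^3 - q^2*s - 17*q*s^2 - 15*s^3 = (q - 5*s)*(q + s)*(q + 3*s)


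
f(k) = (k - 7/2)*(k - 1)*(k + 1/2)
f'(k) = (k - 7/2)*(k - 1) + (k - 7/2)*(k + 1/2) + (k - 1)*(k + 1/2) = 3*k^2 - 8*k + 5/4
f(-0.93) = -3.68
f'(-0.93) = 11.28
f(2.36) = -4.43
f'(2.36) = -0.92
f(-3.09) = -69.81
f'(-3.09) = 54.61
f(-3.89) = -122.50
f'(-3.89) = 77.77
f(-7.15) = -577.20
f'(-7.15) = 211.82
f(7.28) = 184.68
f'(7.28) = 102.01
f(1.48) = -1.92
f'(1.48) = -4.02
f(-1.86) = -20.85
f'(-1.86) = 26.51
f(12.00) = 1168.75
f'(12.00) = 337.25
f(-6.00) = -365.75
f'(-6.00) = 157.25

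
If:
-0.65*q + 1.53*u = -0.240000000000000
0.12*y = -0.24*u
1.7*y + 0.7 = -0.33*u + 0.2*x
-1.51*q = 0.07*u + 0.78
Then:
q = -0.50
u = -0.37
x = 9.16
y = 0.74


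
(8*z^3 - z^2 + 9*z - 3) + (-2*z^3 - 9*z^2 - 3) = 6*z^3 - 10*z^2 + 9*z - 6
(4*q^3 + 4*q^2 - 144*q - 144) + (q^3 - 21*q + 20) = 5*q^3 + 4*q^2 - 165*q - 124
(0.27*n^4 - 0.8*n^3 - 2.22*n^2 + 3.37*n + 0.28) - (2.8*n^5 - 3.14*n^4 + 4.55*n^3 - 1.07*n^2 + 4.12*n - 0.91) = -2.8*n^5 + 3.41*n^4 - 5.35*n^3 - 1.15*n^2 - 0.75*n + 1.19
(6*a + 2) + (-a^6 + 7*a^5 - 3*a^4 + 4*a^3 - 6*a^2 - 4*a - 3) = -a^6 + 7*a^5 - 3*a^4 + 4*a^3 - 6*a^2 + 2*a - 1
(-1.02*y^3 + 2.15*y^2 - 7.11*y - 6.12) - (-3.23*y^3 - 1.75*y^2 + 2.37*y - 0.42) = 2.21*y^3 + 3.9*y^2 - 9.48*y - 5.7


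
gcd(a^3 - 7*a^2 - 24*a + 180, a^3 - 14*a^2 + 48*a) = a - 6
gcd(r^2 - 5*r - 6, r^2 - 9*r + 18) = r - 6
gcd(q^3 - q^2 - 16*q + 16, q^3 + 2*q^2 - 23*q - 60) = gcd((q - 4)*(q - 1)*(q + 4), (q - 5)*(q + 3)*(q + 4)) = q + 4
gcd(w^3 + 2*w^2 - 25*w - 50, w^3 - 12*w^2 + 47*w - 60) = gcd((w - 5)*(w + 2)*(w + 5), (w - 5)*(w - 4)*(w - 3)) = w - 5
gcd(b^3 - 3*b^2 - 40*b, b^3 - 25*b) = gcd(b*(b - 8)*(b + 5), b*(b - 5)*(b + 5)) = b^2 + 5*b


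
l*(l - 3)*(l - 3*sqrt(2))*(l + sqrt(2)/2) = l^4 - 5*sqrt(2)*l^3/2 - 3*l^3 - 3*l^2 + 15*sqrt(2)*l^2/2 + 9*l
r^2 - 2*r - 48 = (r - 8)*(r + 6)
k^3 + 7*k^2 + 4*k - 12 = (k - 1)*(k + 2)*(k + 6)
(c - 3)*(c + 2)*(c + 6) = c^3 + 5*c^2 - 12*c - 36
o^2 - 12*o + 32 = (o - 8)*(o - 4)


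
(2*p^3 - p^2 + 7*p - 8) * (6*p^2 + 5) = 12*p^5 - 6*p^4 + 52*p^3 - 53*p^2 + 35*p - 40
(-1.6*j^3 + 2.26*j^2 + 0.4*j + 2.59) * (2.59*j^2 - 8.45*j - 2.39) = -4.144*j^5 + 19.3734*j^4 - 14.237*j^3 - 2.0733*j^2 - 22.8415*j - 6.1901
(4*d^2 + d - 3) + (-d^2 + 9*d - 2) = 3*d^2 + 10*d - 5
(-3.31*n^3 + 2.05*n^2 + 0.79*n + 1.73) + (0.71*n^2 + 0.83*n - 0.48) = -3.31*n^3 + 2.76*n^2 + 1.62*n + 1.25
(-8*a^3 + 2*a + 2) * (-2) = 16*a^3 - 4*a - 4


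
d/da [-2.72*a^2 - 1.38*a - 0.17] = -5.44*a - 1.38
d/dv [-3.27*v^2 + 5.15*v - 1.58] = 5.15 - 6.54*v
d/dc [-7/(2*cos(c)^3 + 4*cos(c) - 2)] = 7*(3*sin(c)^2 - 5)*sin(c)/(2*(cos(c)^3 + 2*cos(c) - 1)^2)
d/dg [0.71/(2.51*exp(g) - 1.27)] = -1.7821*exp(g)/(2.51*exp(g) - 1.27)^2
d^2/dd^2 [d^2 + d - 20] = 2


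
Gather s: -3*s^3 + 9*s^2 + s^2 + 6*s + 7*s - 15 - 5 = -3*s^3 + 10*s^2 + 13*s - 20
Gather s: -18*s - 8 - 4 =-18*s - 12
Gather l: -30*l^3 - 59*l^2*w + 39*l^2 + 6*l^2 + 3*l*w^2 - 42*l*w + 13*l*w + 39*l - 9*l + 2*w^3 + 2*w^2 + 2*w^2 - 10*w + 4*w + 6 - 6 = -30*l^3 + l^2*(45 - 59*w) + l*(3*w^2 - 29*w + 30) + 2*w^3 + 4*w^2 - 6*w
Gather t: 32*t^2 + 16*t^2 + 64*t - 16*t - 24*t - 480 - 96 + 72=48*t^2 + 24*t - 504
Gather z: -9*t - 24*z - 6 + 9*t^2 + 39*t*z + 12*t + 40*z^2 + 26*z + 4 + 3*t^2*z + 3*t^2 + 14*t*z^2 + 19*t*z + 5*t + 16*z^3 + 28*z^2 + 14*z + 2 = 12*t^2 + 8*t + 16*z^3 + z^2*(14*t + 68) + z*(3*t^2 + 58*t + 16)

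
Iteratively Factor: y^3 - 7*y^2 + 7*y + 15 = (y - 3)*(y^2 - 4*y - 5) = (y - 5)*(y - 3)*(y + 1)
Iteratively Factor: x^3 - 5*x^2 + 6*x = (x)*(x^2 - 5*x + 6) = x*(x - 2)*(x - 3)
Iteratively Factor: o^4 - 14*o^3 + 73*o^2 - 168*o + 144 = (o - 3)*(o^3 - 11*o^2 + 40*o - 48) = (o - 4)*(o - 3)*(o^2 - 7*o + 12) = (o - 4)*(o - 3)^2*(o - 4)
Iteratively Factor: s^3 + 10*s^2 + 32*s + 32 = (s + 4)*(s^2 + 6*s + 8) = (s + 2)*(s + 4)*(s + 4)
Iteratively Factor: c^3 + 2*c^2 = (c + 2)*(c^2) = c*(c + 2)*(c)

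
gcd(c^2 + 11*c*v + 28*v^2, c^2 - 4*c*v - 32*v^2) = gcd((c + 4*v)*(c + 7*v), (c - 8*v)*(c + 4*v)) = c + 4*v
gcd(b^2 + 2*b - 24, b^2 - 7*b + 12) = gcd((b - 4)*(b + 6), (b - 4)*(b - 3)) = b - 4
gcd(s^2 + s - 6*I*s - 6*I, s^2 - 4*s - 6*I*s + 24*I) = s - 6*I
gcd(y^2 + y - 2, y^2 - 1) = y - 1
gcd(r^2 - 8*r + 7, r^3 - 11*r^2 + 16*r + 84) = r - 7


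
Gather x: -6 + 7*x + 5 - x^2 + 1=-x^2 + 7*x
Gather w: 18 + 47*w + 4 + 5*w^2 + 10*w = 5*w^2 + 57*w + 22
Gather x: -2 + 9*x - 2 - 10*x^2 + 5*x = -10*x^2 + 14*x - 4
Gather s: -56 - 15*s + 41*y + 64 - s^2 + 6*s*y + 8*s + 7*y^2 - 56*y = -s^2 + s*(6*y - 7) + 7*y^2 - 15*y + 8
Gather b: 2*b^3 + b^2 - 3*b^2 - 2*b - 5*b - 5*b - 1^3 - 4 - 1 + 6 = 2*b^3 - 2*b^2 - 12*b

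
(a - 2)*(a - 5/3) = a^2 - 11*a/3 + 10/3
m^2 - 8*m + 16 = (m - 4)^2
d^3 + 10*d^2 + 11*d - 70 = (d - 2)*(d + 5)*(d + 7)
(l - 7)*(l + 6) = l^2 - l - 42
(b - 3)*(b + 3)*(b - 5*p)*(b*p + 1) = b^4*p - 5*b^3*p^2 + b^3 - 14*b^2*p + 45*b*p^2 - 9*b + 45*p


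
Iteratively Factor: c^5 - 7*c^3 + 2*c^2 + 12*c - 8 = (c - 1)*(c^4 + c^3 - 6*c^2 - 4*c + 8) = (c - 1)^2*(c^3 + 2*c^2 - 4*c - 8) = (c - 1)^2*(c + 2)*(c^2 - 4) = (c - 2)*(c - 1)^2*(c + 2)*(c + 2)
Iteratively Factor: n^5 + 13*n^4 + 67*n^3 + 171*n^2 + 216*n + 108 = (n + 3)*(n^4 + 10*n^3 + 37*n^2 + 60*n + 36) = (n + 2)*(n + 3)*(n^3 + 8*n^2 + 21*n + 18) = (n + 2)*(n + 3)^2*(n^2 + 5*n + 6) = (n + 2)*(n + 3)^3*(n + 2)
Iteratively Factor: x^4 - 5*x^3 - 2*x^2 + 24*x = (x)*(x^3 - 5*x^2 - 2*x + 24) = x*(x - 3)*(x^2 - 2*x - 8) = x*(x - 4)*(x - 3)*(x + 2)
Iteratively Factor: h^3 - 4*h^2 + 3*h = (h)*(h^2 - 4*h + 3) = h*(h - 3)*(h - 1)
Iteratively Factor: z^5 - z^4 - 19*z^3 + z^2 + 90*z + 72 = (z - 3)*(z^4 + 2*z^3 - 13*z^2 - 38*z - 24) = (z - 3)*(z + 1)*(z^3 + z^2 - 14*z - 24) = (z - 3)*(z + 1)*(z + 2)*(z^2 - z - 12) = (z - 3)*(z + 1)*(z + 2)*(z + 3)*(z - 4)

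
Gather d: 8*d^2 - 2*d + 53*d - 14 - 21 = 8*d^2 + 51*d - 35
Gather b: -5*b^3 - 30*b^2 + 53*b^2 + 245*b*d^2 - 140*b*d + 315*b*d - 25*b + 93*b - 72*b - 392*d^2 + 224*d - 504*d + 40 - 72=-5*b^3 + 23*b^2 + b*(245*d^2 + 175*d - 4) - 392*d^2 - 280*d - 32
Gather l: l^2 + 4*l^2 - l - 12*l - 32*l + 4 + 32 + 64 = 5*l^2 - 45*l + 100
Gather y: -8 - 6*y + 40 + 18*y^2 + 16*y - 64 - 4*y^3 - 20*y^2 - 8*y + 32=-4*y^3 - 2*y^2 + 2*y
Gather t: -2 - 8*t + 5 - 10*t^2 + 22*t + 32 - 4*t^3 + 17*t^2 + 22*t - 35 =-4*t^3 + 7*t^2 + 36*t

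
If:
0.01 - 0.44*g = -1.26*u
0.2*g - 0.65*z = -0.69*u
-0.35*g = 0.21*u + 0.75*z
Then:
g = 0.01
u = -0.00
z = -0.00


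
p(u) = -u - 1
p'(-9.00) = -1.00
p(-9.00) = 8.00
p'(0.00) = -1.00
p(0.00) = -1.00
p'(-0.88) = -1.00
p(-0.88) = -0.12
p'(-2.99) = -1.00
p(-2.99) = 1.99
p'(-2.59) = -1.00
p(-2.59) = 1.59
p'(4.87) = -1.00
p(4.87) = -5.87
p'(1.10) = -1.00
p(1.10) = -2.10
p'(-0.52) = -1.00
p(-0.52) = -0.48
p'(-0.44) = -1.00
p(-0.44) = -0.56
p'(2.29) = -1.00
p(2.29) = -3.29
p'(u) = -1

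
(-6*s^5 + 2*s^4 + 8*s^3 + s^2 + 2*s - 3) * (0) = 0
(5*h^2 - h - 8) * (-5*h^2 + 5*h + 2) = -25*h^4 + 30*h^3 + 45*h^2 - 42*h - 16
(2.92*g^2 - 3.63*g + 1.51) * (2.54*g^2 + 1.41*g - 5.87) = 7.4168*g^4 - 5.103*g^3 - 18.4233*g^2 + 23.4372*g - 8.8637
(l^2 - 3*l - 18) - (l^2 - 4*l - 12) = l - 6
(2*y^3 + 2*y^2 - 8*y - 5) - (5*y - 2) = 2*y^3 + 2*y^2 - 13*y - 3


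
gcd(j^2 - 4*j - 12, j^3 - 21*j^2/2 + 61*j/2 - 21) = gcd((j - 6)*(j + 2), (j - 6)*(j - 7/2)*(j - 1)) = j - 6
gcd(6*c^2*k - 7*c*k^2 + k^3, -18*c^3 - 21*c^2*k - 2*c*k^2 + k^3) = 6*c - k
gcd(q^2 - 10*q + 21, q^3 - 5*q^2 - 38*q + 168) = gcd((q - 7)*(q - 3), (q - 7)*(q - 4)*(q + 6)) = q - 7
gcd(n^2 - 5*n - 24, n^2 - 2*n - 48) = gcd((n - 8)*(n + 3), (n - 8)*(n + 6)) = n - 8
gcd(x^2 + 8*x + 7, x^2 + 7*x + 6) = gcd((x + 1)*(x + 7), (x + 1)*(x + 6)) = x + 1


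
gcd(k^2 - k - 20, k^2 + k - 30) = k - 5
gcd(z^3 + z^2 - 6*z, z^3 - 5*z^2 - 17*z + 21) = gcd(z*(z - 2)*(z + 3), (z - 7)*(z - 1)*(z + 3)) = z + 3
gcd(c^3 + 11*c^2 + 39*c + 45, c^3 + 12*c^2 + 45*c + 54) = c^2 + 6*c + 9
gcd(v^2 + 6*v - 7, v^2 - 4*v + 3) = v - 1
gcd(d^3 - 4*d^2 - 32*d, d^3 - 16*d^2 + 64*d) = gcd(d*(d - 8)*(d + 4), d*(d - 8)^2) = d^2 - 8*d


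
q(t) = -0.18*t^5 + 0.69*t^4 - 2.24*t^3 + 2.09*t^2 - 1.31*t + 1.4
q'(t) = -0.9*t^4 + 2.76*t^3 - 6.72*t^2 + 4.18*t - 1.31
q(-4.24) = 684.94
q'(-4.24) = -641.10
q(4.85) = -312.60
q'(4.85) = -322.21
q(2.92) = -28.42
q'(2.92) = -43.12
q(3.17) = -41.05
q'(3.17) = -58.55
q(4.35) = -182.43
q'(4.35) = -205.36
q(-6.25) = 3407.57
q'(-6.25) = -2337.05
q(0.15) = 1.24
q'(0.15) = -0.83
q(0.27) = 1.16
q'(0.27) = -0.62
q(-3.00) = 184.25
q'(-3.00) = -221.75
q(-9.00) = 16971.35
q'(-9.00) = -8500.19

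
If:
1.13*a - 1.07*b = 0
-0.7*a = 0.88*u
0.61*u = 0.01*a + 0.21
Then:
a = -0.42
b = -0.45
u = 0.34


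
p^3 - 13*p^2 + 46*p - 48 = (p - 8)*(p - 3)*(p - 2)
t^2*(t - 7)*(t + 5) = t^4 - 2*t^3 - 35*t^2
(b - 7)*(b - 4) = b^2 - 11*b + 28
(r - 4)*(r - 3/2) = r^2 - 11*r/2 + 6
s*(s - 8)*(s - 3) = s^3 - 11*s^2 + 24*s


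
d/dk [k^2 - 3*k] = 2*k - 3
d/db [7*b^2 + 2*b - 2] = 14*b + 2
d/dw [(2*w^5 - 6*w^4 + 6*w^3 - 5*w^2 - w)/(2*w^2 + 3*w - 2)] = (12*w^6 - 62*w^4 + 84*w^3 - 49*w^2 + 20*w + 2)/(4*w^4 + 12*w^3 + w^2 - 12*w + 4)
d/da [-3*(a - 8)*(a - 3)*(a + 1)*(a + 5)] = -12*a^3 + 45*a^2 + 222*a - 267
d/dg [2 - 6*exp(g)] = -6*exp(g)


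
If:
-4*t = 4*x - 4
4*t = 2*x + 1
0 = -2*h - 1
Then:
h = -1/2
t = 1/2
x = 1/2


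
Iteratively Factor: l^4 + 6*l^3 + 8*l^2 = (l)*(l^3 + 6*l^2 + 8*l) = l^2*(l^2 + 6*l + 8) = l^2*(l + 4)*(l + 2)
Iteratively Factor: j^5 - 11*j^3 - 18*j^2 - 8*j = (j - 4)*(j^4 + 4*j^3 + 5*j^2 + 2*j) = (j - 4)*(j + 2)*(j^3 + 2*j^2 + j) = (j - 4)*(j + 1)*(j + 2)*(j^2 + j) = j*(j - 4)*(j + 1)*(j + 2)*(j + 1)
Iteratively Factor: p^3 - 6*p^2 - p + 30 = (p + 2)*(p^2 - 8*p + 15) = (p - 5)*(p + 2)*(p - 3)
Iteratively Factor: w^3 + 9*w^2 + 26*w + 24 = (w + 2)*(w^2 + 7*w + 12) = (w + 2)*(w + 3)*(w + 4)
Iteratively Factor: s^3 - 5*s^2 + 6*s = (s - 2)*(s^2 - 3*s) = s*(s - 2)*(s - 3)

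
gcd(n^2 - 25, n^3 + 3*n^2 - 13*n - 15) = n + 5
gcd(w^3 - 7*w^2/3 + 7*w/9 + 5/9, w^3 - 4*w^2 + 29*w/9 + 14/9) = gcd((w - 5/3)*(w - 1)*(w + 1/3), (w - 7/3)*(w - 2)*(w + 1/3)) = w + 1/3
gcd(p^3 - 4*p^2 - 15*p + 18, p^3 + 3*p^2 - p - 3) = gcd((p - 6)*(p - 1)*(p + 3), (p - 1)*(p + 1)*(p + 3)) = p^2 + 2*p - 3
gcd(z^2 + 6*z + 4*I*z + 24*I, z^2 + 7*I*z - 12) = z + 4*I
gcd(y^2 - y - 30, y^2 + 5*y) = y + 5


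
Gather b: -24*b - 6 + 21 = 15 - 24*b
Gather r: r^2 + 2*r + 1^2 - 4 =r^2 + 2*r - 3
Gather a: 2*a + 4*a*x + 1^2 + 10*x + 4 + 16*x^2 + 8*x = a*(4*x + 2) + 16*x^2 + 18*x + 5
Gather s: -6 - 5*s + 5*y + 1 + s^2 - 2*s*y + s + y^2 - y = s^2 + s*(-2*y - 4) + y^2 + 4*y - 5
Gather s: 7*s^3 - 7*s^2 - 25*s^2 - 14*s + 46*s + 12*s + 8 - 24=7*s^3 - 32*s^2 + 44*s - 16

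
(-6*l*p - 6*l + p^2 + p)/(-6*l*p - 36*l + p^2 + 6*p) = (p + 1)/(p + 6)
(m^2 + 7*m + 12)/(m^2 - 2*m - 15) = (m + 4)/(m - 5)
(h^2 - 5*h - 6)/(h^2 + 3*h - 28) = (h^2 - 5*h - 6)/(h^2 + 3*h - 28)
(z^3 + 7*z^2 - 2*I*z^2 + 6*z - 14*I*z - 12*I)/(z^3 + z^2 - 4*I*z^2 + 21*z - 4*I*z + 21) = (z^2 + 2*z*(3 - I) - 12*I)/(z^2 - 4*I*z + 21)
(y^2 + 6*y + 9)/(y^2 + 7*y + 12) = (y + 3)/(y + 4)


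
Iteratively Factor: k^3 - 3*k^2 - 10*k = (k - 5)*(k^2 + 2*k) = (k - 5)*(k + 2)*(k)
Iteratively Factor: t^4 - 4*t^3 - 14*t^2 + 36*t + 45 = (t - 5)*(t^3 + t^2 - 9*t - 9) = (t - 5)*(t - 3)*(t^2 + 4*t + 3) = (t - 5)*(t - 3)*(t + 1)*(t + 3)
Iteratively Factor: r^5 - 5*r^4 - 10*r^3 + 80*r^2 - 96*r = (r)*(r^4 - 5*r^3 - 10*r^2 + 80*r - 96) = r*(r - 3)*(r^3 - 2*r^2 - 16*r + 32) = r*(r - 3)*(r + 4)*(r^2 - 6*r + 8) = r*(r - 3)*(r - 2)*(r + 4)*(r - 4)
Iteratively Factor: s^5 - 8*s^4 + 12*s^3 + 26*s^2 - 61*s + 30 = (s - 5)*(s^4 - 3*s^3 - 3*s^2 + 11*s - 6) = (s - 5)*(s + 2)*(s^3 - 5*s^2 + 7*s - 3) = (s - 5)*(s - 3)*(s + 2)*(s^2 - 2*s + 1) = (s - 5)*(s - 3)*(s - 1)*(s + 2)*(s - 1)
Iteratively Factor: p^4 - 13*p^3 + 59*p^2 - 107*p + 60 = (p - 1)*(p^3 - 12*p^2 + 47*p - 60) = (p - 4)*(p - 1)*(p^2 - 8*p + 15) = (p - 4)*(p - 3)*(p - 1)*(p - 5)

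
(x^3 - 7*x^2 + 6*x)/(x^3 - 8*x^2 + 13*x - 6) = x/(x - 1)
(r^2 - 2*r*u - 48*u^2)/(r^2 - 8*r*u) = (r + 6*u)/r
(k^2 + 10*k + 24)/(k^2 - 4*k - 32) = (k + 6)/(k - 8)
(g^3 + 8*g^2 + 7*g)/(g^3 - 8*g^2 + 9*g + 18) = g*(g + 7)/(g^2 - 9*g + 18)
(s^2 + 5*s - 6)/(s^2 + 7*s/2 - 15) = 2*(s - 1)/(2*s - 5)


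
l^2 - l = l*(l - 1)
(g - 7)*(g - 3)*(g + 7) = g^3 - 3*g^2 - 49*g + 147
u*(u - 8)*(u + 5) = u^3 - 3*u^2 - 40*u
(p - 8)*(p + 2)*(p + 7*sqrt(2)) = p^3 - 6*p^2 + 7*sqrt(2)*p^2 - 42*sqrt(2)*p - 16*p - 112*sqrt(2)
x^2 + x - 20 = (x - 4)*(x + 5)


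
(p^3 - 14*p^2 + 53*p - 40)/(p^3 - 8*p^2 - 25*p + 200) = (p - 1)/(p + 5)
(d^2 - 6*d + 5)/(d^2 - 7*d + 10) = (d - 1)/(d - 2)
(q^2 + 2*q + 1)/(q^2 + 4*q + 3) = (q + 1)/(q + 3)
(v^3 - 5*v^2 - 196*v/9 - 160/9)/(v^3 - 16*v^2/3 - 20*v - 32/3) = (9*v^2 + 27*v + 20)/(3*(3*v^2 + 8*v + 4))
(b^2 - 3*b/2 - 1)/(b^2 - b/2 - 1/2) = (b - 2)/(b - 1)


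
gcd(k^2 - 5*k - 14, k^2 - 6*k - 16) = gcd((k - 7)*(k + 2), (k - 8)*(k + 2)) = k + 2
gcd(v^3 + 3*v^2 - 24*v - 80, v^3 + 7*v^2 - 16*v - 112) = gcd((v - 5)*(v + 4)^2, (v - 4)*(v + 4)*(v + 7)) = v + 4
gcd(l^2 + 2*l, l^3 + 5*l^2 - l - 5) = 1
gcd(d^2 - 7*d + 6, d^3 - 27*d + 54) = 1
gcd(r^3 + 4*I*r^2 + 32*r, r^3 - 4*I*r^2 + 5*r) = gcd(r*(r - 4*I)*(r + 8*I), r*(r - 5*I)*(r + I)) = r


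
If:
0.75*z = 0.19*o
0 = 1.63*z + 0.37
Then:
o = -0.90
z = -0.23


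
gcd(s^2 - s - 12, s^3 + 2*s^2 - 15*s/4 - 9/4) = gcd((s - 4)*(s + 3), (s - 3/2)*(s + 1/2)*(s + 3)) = s + 3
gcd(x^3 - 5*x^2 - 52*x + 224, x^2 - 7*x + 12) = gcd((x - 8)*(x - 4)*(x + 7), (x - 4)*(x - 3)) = x - 4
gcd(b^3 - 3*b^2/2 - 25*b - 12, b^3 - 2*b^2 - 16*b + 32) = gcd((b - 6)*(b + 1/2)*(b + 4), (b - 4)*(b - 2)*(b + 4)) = b + 4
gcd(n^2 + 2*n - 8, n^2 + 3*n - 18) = 1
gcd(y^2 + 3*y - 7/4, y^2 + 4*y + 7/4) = y + 7/2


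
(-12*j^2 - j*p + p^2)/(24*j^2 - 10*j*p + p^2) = (3*j + p)/(-6*j + p)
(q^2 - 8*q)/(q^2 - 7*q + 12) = q*(q - 8)/(q^2 - 7*q + 12)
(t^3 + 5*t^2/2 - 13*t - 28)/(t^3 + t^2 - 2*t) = (t^2 + t/2 - 14)/(t*(t - 1))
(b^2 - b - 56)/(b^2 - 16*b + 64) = (b + 7)/(b - 8)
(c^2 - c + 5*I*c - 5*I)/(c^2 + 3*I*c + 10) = (c - 1)/(c - 2*I)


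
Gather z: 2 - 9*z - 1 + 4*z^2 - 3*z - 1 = 4*z^2 - 12*z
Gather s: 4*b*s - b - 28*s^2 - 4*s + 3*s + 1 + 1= -b - 28*s^2 + s*(4*b - 1) + 2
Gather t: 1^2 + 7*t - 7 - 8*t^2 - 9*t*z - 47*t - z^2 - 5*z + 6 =-8*t^2 + t*(-9*z - 40) - z^2 - 5*z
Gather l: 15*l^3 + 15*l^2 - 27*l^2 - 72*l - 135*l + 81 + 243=15*l^3 - 12*l^2 - 207*l + 324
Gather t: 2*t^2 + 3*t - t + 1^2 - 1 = 2*t^2 + 2*t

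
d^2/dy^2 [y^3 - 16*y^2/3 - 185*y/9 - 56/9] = 6*y - 32/3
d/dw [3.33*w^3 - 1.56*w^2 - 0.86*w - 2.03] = 9.99*w^2 - 3.12*w - 0.86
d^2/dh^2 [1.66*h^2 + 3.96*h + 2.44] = 3.32000000000000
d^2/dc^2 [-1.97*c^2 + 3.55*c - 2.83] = -3.94000000000000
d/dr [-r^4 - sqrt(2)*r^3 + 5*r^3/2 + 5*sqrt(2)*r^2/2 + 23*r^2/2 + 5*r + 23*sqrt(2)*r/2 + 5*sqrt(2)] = -4*r^3 - 3*sqrt(2)*r^2 + 15*r^2/2 + 5*sqrt(2)*r + 23*r + 5 + 23*sqrt(2)/2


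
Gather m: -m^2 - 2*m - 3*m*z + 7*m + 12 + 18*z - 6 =-m^2 + m*(5 - 3*z) + 18*z + 6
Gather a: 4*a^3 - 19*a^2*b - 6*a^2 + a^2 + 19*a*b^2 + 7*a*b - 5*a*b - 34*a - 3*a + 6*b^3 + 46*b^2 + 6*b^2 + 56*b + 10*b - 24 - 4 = 4*a^3 + a^2*(-19*b - 5) + a*(19*b^2 + 2*b - 37) + 6*b^3 + 52*b^2 + 66*b - 28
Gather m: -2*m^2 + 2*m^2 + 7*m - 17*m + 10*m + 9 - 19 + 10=0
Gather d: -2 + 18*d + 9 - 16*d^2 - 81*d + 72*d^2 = 56*d^2 - 63*d + 7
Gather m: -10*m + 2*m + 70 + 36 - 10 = 96 - 8*m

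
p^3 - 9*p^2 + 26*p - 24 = (p - 4)*(p - 3)*(p - 2)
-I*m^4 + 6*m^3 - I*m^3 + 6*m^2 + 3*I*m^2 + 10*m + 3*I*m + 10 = (m - I)*(m + 2*I)*(m + 5*I)*(-I*m - I)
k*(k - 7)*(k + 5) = k^3 - 2*k^2 - 35*k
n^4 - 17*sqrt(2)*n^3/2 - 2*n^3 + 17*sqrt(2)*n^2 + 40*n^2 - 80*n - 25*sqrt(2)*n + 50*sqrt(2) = (n - 2)*(n - 5*sqrt(2))*(n - 5*sqrt(2)/2)*(n - sqrt(2))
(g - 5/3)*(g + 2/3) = g^2 - g - 10/9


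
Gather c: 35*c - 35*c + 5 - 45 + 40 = 0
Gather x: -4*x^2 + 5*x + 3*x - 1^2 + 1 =-4*x^2 + 8*x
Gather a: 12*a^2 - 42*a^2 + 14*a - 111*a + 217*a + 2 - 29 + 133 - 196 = -30*a^2 + 120*a - 90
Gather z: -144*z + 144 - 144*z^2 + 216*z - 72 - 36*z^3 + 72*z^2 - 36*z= -36*z^3 - 72*z^2 + 36*z + 72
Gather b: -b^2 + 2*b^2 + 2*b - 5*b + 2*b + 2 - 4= b^2 - b - 2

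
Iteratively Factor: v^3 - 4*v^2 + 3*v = (v)*(v^2 - 4*v + 3) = v*(v - 3)*(v - 1)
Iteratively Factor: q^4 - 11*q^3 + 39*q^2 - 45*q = (q - 5)*(q^3 - 6*q^2 + 9*q) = (q - 5)*(q - 3)*(q^2 - 3*q) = q*(q - 5)*(q - 3)*(q - 3)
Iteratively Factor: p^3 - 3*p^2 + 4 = (p - 2)*(p^2 - p - 2) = (p - 2)*(p + 1)*(p - 2)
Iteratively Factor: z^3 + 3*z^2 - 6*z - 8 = (z - 2)*(z^2 + 5*z + 4) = (z - 2)*(z + 1)*(z + 4)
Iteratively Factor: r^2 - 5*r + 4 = (r - 1)*(r - 4)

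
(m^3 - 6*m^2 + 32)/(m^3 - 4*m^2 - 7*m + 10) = (m^2 - 8*m + 16)/(m^2 - 6*m + 5)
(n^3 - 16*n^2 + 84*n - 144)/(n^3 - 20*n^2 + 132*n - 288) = (n - 4)/(n - 8)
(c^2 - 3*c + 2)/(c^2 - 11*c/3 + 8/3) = 3*(c - 2)/(3*c - 8)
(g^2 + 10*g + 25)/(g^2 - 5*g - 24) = (g^2 + 10*g + 25)/(g^2 - 5*g - 24)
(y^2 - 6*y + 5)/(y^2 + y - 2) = (y - 5)/(y + 2)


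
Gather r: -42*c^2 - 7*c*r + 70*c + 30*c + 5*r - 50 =-42*c^2 + 100*c + r*(5 - 7*c) - 50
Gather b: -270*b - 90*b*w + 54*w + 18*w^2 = b*(-90*w - 270) + 18*w^2 + 54*w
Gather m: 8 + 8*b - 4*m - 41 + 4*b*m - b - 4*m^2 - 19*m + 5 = 7*b - 4*m^2 + m*(4*b - 23) - 28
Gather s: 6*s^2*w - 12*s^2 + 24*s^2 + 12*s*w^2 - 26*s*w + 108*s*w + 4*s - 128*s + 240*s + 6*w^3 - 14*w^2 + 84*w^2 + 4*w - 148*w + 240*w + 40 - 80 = s^2*(6*w + 12) + s*(12*w^2 + 82*w + 116) + 6*w^3 + 70*w^2 + 96*w - 40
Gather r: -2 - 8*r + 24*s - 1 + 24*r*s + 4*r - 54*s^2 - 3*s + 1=r*(24*s - 4) - 54*s^2 + 21*s - 2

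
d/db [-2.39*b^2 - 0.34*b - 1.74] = -4.78*b - 0.34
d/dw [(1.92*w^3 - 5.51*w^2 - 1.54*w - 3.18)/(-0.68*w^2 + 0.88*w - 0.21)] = (-1.3056*w^4 + 3.3792*w^3 - 7.1056*w^2 - 2.0106*w + 3.1218)/(0.4624*w^4 - 1.1968*w^3 + 1.06*w^2 - 0.3696*w + 0.0441)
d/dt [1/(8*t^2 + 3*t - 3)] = (-16*t - 3)/(8*t^2 + 3*t - 3)^2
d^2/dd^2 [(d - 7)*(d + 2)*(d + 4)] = 6*d - 2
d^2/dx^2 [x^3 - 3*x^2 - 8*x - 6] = 6*x - 6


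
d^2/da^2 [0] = 0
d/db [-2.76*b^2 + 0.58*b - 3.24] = 0.58 - 5.52*b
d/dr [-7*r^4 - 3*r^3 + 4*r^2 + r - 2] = -28*r^3 - 9*r^2 + 8*r + 1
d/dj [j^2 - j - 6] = 2*j - 1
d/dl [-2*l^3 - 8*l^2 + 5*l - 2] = -6*l^2 - 16*l + 5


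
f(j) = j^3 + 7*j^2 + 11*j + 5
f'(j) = 3*j^2 + 14*j + 11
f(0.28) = 8.65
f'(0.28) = 15.16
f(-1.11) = 0.05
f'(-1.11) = -0.84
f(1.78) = 52.40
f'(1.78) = 45.43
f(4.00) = 225.00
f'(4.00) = 115.00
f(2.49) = 91.23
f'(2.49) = 64.46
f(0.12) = 6.42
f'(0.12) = 12.72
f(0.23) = 7.91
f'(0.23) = 14.38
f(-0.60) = 0.70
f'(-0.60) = 3.68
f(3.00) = 128.00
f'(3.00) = 80.00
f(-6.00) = -25.00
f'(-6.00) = 35.00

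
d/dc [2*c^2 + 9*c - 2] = 4*c + 9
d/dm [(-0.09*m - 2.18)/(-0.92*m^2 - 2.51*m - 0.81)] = (0.0828*m^2 + 0.2259*m - (0.09*m + 2.18)*(1.84*m + 2.51) + 0.0729)/(0.92*m^2 + 2.51*m + 0.81)^2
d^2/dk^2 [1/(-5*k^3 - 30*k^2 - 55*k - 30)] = 2*(3*(k + 2)*(k^3 + 6*k^2 + 11*k + 6) - (3*k^2 + 12*k + 11)^2)/(5*(k^3 + 6*k^2 + 11*k + 6)^3)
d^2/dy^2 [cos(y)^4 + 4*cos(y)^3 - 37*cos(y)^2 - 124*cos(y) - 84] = -16*sin(y)^4 - 128*sin(y)^2 + 121*cos(y) - 9*cos(3*y) + 70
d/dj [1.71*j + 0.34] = 1.71000000000000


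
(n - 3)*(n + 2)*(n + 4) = n^3 + 3*n^2 - 10*n - 24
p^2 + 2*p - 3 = (p - 1)*(p + 3)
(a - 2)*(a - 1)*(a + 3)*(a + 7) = a^4 + 7*a^3 - 7*a^2 - 43*a + 42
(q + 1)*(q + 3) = q^2 + 4*q + 3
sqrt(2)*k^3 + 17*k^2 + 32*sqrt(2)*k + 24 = (k + 2*sqrt(2))*(k + 6*sqrt(2))*(sqrt(2)*k + 1)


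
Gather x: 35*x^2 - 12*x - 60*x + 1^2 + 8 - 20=35*x^2 - 72*x - 11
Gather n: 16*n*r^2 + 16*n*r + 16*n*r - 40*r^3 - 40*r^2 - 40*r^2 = n*(16*r^2 + 32*r) - 40*r^3 - 80*r^2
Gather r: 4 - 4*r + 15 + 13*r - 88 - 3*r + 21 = 6*r - 48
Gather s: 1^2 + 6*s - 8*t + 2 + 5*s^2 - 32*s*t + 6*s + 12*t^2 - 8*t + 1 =5*s^2 + s*(12 - 32*t) + 12*t^2 - 16*t + 4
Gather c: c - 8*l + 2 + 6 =c - 8*l + 8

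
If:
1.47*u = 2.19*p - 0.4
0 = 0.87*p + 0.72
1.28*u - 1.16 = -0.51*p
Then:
No Solution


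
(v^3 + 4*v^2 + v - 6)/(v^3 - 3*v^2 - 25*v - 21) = (v^2 + v - 2)/(v^2 - 6*v - 7)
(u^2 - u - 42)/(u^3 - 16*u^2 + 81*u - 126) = (u + 6)/(u^2 - 9*u + 18)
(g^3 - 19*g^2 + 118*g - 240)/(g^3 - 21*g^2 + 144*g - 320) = (g - 6)/(g - 8)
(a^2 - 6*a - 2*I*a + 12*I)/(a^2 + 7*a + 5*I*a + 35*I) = (a^2 - 2*a*(3 + I) + 12*I)/(a^2 + a*(7 + 5*I) + 35*I)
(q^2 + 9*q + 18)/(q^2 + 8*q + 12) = (q + 3)/(q + 2)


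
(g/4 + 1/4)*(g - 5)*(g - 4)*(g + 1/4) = g^4/4 - 31*g^3/16 + 9*g^2/4 + 91*g/16 + 5/4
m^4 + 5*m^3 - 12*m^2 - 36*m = m*(m - 3)*(m + 2)*(m + 6)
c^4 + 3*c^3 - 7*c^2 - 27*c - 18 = (c - 3)*(c + 1)*(c + 2)*(c + 3)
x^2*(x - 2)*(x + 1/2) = x^4 - 3*x^3/2 - x^2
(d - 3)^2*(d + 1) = d^3 - 5*d^2 + 3*d + 9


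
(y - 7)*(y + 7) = y^2 - 49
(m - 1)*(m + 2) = m^2 + m - 2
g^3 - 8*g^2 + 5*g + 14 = (g - 7)*(g - 2)*(g + 1)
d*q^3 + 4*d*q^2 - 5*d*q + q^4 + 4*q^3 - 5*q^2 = q*(d + q)*(q - 1)*(q + 5)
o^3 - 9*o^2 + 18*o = o*(o - 6)*(o - 3)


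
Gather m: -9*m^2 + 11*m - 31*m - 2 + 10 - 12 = -9*m^2 - 20*m - 4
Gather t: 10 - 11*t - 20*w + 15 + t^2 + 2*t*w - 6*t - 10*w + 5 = t^2 + t*(2*w - 17) - 30*w + 30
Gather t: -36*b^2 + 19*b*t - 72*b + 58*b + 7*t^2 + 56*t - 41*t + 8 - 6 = -36*b^2 - 14*b + 7*t^2 + t*(19*b + 15) + 2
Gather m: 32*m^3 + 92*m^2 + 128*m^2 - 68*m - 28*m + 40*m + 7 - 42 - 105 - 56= 32*m^3 + 220*m^2 - 56*m - 196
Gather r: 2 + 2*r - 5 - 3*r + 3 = -r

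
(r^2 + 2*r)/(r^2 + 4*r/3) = 3*(r + 2)/(3*r + 4)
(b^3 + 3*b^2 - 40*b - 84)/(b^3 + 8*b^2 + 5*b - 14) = (b - 6)/(b - 1)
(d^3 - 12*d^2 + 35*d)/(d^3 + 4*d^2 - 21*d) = (d^2 - 12*d + 35)/(d^2 + 4*d - 21)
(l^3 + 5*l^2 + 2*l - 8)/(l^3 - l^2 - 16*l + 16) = (l + 2)/(l - 4)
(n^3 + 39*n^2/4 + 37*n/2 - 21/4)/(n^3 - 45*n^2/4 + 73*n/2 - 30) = (4*n^3 + 39*n^2 + 74*n - 21)/(4*n^3 - 45*n^2 + 146*n - 120)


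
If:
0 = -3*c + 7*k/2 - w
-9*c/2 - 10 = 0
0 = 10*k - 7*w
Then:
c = -20/9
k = -280/87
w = -400/87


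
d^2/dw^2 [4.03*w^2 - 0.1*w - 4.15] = 8.06000000000000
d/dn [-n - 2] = -1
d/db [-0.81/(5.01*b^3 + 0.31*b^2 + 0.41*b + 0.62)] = (12.1743*b^2 + 0.5022*b + 0.3321)/(5.01*b^3 + 0.31*b^2 + 0.41*b + 0.62)^2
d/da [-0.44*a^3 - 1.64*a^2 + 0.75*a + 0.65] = -1.32*a^2 - 3.28*a + 0.75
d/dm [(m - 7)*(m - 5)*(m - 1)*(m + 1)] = 4*m^3 - 36*m^2 + 68*m + 12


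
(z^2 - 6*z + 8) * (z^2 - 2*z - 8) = z^4 - 8*z^3 + 12*z^2 + 32*z - 64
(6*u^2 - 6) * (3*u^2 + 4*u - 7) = 18*u^4 + 24*u^3 - 60*u^2 - 24*u + 42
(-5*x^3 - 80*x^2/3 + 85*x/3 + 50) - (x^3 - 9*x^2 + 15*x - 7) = -6*x^3 - 53*x^2/3 + 40*x/3 + 57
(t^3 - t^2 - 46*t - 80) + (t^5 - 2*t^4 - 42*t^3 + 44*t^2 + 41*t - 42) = t^5 - 2*t^4 - 41*t^3 + 43*t^2 - 5*t - 122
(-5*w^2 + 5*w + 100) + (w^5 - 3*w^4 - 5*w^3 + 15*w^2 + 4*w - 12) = w^5 - 3*w^4 - 5*w^3 + 10*w^2 + 9*w + 88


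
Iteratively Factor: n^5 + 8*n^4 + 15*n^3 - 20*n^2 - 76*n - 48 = (n + 4)*(n^4 + 4*n^3 - n^2 - 16*n - 12) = (n + 2)*(n + 4)*(n^3 + 2*n^2 - 5*n - 6) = (n + 2)*(n + 3)*(n + 4)*(n^2 - n - 2) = (n + 1)*(n + 2)*(n + 3)*(n + 4)*(n - 2)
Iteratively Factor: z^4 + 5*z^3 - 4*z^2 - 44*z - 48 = (z - 3)*(z^3 + 8*z^2 + 20*z + 16) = (z - 3)*(z + 2)*(z^2 + 6*z + 8) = (z - 3)*(z + 2)*(z + 4)*(z + 2)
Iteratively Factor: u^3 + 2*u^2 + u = (u + 1)*(u^2 + u) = (u + 1)^2*(u)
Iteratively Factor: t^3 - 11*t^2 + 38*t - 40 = (t - 4)*(t^2 - 7*t + 10) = (t - 5)*(t - 4)*(t - 2)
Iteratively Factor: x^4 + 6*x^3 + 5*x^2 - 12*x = (x + 4)*(x^3 + 2*x^2 - 3*x) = (x + 3)*(x + 4)*(x^2 - x) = x*(x + 3)*(x + 4)*(x - 1)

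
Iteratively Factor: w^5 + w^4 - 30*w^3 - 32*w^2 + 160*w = (w + 4)*(w^4 - 3*w^3 - 18*w^2 + 40*w) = (w - 5)*(w + 4)*(w^3 + 2*w^2 - 8*w) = (w - 5)*(w + 4)^2*(w^2 - 2*w) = w*(w - 5)*(w + 4)^2*(w - 2)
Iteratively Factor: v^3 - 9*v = (v - 3)*(v^2 + 3*v) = (v - 3)*(v + 3)*(v)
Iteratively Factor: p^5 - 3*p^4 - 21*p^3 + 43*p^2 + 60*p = (p + 1)*(p^4 - 4*p^3 - 17*p^2 + 60*p) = (p - 5)*(p + 1)*(p^3 + p^2 - 12*p) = (p - 5)*(p + 1)*(p + 4)*(p^2 - 3*p) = (p - 5)*(p - 3)*(p + 1)*(p + 4)*(p)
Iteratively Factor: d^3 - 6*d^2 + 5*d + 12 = (d + 1)*(d^2 - 7*d + 12) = (d - 3)*(d + 1)*(d - 4)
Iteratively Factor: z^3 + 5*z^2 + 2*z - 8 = (z + 2)*(z^2 + 3*z - 4) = (z + 2)*(z + 4)*(z - 1)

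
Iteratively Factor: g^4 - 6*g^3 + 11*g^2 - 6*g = (g)*(g^3 - 6*g^2 + 11*g - 6) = g*(g - 2)*(g^2 - 4*g + 3) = g*(g - 3)*(g - 2)*(g - 1)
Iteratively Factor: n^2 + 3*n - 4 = (n + 4)*(n - 1)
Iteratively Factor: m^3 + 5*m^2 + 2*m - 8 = (m + 4)*(m^2 + m - 2) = (m - 1)*(m + 4)*(m + 2)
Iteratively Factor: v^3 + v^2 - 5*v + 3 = (v - 1)*(v^2 + 2*v - 3) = (v - 1)^2*(v + 3)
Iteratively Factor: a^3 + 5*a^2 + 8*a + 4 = (a + 1)*(a^2 + 4*a + 4) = (a + 1)*(a + 2)*(a + 2)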